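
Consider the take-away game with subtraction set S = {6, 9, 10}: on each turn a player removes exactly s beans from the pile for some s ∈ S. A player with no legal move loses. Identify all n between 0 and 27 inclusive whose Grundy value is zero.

G(0) = 0
G(1) = mex{} = 0
G(2) = mex{} = 0
G(3) = mex{} = 0
G(4) = mex{} = 0
G(5) = mex{} = 0
G(6) = mex{0} = 1
G(7) = mex{0} = 1
G(8) = mex{0} = 1
G(9) = mex{0,0} = 1
G(10) = mex{0,0,0} = 1
G(11) = mex{0,0,0} = 1
G(12) = mex{1,0,0} = 2
G(13) = mex{1,0,0} = 2
G(14) = mex{1,0,0} = 2
G(15) = mex{1,1,0} = 2
G(16) = mex{1,1,1} = 0
G(17) = mex{1,1,1} = 0
G(18) = mex{2,1,1} = 0
G(19) = mex{2,1,1} = 0
G(20) = mex{2,1,1} = 0
G(21) = mex{2,2,1} = 0
G(22) = mex{0,2,2} = 1
G(23) = mex{0,2,2} = 1
G(24) = mex{0,2,2} = 1
G(25) = mex{0,0,2} = 1
G(26) = mex{0,0,0} = 1
G(27) = mex{0,0,0} = 1
P-positions are exactly the n with G(n) = 0.

0, 1, 2, 3, 4, 5, 16, 17, 18, 19, 20, 21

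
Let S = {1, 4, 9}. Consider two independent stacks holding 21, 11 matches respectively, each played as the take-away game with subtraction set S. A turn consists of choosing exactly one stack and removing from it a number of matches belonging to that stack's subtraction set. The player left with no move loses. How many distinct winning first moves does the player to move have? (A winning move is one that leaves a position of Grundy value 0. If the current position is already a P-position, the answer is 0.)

All stacks use S = {1, 4, 9}:
G(0) = 0
G(1) = mex{0} = 1
G(2) = mex{1} = 0
G(3) = mex{0} = 1
G(4) = mex{1,0} = 2
G(5) = mex{2,1} = 0
G(6) = mex{0,0} = 1
G(7) = mex{1,1} = 0
G(8) = mex{0,2} = 1
G(9) = mex{1,0,0} = 2
G(10) = mex{2,1,1} = 0
G(11) = mex{0,0,0} = 1
G(12) = mex{1,1,1} = 0
G(13) = mex{0,2,2} = 1
G(14) = mex{1,0,0} = 2
G(15) = mex{2,1,1} = 0
G(16) = mex{0,0,0} = 1
G(17) = mex{1,1,1} = 0
G(18) = mex{0,2,2} = 1
G(19) = mex{1,0,0} = 2
G(20) = mex{2,1,1} = 0
G(21) = mex{0,0,0} = 1
Stack A: G(21) = 1.
Stack B: G(11) = 1.
Combined Grundy value = 1 ⊕ 1 = 0.
A winning move leaves total XOR = 0, i.e. changes one component's Grundy value g to g ⊕ X where X is the current total.
Stack A: target g' = 1⊕0 = 1, but every legal move changes the Grundy value (mex property), so 0 moves.
Stack B: target g' = 1⊕0 = 1, but every legal move changes the Grundy value (mex property), so 0 moves.

0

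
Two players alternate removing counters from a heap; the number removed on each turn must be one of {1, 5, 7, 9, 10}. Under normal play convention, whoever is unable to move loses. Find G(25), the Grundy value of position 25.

G(0) = 0
G(1) = mex{0} = 1
G(2) = mex{1} = 0
G(3) = mex{0} = 1
G(4) = mex{1} = 0
G(5) = mex{0,0} = 1
G(6) = mex{1,1} = 0
G(7) = mex{0,0,0} = 1
G(8) = mex{1,1,1} = 0
G(9) = mex{0,0,0,0} = 1
G(10) = mex{1,1,1,1,0} = 2
G(11) = mex{2,0,0,0,1} = 3
G(12) = mex{3,1,1,1,0} = 2
G(13) = mex{2,0,0,0,1} = 3
G(14) = mex{3,1,1,1,0} = 2
G(15) = mex{2,2,0,0,1} = 3
G(16) = mex{3,3,1,1,0} = 2
G(17) = mex{2,2,2,0,1} = 3
G(18) = mex{3,3,3,1,0} = 2
G(19) = mex{2,2,2,2,1} = 0
G(20) = mex{0,3,3,3,2} = 1
G(21) = mex{1,2,2,2,3} = 0
G(22) = mex{0,3,3,3,2} = 1
G(23) = mex{1,2,2,2,3} = 0
G(24) = mex{0,0,3,3,2} = 1
G(25) = mex{1,1,2,2,3} = 0

0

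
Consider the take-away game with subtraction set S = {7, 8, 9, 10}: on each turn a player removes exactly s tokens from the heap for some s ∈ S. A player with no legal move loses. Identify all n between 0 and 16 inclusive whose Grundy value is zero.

0, 1, 2, 3, 4, 5, 6

n :  0  1  2  3  4  5  6  7  8  9 10 11 12 13 14 15 16
G :  0  0  0  0  0  0  0  1  1  1  1  1  1  1  2  2  2
P-positions are exactly the n with G(n) = 0.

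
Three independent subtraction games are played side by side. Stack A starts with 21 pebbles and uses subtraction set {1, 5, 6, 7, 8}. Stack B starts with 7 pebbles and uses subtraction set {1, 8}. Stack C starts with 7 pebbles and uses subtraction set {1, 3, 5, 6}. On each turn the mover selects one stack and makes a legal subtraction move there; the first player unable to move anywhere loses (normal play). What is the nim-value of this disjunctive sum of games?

0

Stack A, S = {1, 5, 6, 7, 8}:
n :  0  1  2  3  4  5  6  7  8  9 10 11 12 13 14 15 16 17 18 19 20 21
G :  0  1  0  1  0  1  2  3  2  3  2  3  4  0  1  0  1  0  1  2  3  2
G_A(21) = 2.
Stack B, S = {1, 8}:
G(0) = 0
G(1) = mex{0} = 1
G(2) = mex{1} = 0
G(3) = mex{0} = 1
G(4) = mex{1} = 0
G(5) = mex{0} = 1
G(6) = mex{1} = 0
G(7) = mex{0} = 1
G_B(7) = 1.
Stack C, S = {1, 3, 5, 6}:
n : 0 1 2 3 4 5 6 7
G : 0 1 0 1 0 1 2 3
G_C(7) = 3.
Combined Grundy value = 2 ⊕ 1 ⊕ 3 = 0.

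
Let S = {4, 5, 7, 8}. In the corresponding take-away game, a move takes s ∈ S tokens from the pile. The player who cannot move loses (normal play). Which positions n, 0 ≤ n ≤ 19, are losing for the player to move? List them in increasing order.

G(0) = 0
G(1) = mex{} = 0
G(2) = mex{} = 0
G(3) = mex{} = 0
G(4) = mex{0} = 1
G(5) = mex{0,0} = 1
G(6) = mex{0,0} = 1
G(7) = mex{0,0,0} = 1
G(8) = mex{1,0,0,0} = 2
G(9) = mex{1,1,0,0} = 2
G(10) = mex{1,1,0,0} = 2
G(11) = mex{1,1,1,0} = 2
G(12) = mex{2,1,1,1} = 0
G(13) = mex{2,2,1,1} = 0
G(14) = mex{2,2,1,1} = 0
G(15) = mex{2,2,2,1} = 0
G(16) = mex{0,2,2,2} = 1
G(17) = mex{0,0,2,2} = 1
G(18) = mex{0,0,2,2} = 1
G(19) = mex{0,0,0,2} = 1
P-positions are exactly the n with G(n) = 0.

0, 1, 2, 3, 12, 13, 14, 15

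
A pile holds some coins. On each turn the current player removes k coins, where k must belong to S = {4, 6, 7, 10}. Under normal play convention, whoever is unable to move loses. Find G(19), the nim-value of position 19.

1

n :  0  1  2  3  4  5  6  7  8  9 10 11 12 13 14 15 16 17 18 19
G :  0  0  0  0  1  1  1  1  2  2  2  2  3  3  0  0  0  0  1  1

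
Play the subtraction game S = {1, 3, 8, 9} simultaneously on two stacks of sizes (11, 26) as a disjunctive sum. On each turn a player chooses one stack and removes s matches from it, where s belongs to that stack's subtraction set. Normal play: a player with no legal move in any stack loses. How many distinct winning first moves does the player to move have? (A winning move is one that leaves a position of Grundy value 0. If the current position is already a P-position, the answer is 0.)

3

All stacks use S = {1, 3, 8, 9}:
n :  0  1  2  3  4  5  6  7  8  9 10 11 12 13 14 15 16 17 18 19 20 21 22 23 24 25 26
G :  0  1  0  1  0  1  0  1  2  3  2  3  2  3  2  3  0  1  0  1  0  1  0  1  2  3  2
Stack A: G(11) = 3.
Stack B: G(26) = 2.
Combined Grundy value = 3 ⊕ 2 = 1.
A winning move leaves total XOR = 0, i.e. changes one component's Grundy value g to g ⊕ X where X is the current total.
Stack A: need g' = 3⊕1 = 2. Options: 11−1→G=2, 11−3→G=2, 11−8→G=1, 11−9→G=0. Hits: 2.
Stack B: need g' = 2⊕1 = 3. Options: 26−1→G=3, 26−3→G=1, 26−8→G=0, 26−9→G=1. Hits: 1.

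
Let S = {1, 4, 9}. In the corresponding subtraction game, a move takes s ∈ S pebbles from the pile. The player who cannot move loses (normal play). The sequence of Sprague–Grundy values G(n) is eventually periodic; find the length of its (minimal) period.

G(0) = 0
G(1) = mex{0} = 1
G(2) = mex{1} = 0
G(3) = mex{0} = 1
G(4) = mex{1,0} = 2
G(5) = mex{2,1} = 0
G(6) = mex{0,0} = 1
G(7) = mex{1,1} = 0
G(8) = mex{0,2} = 1
G(9) = mex{1,0,0} = 2
G(10) = mex{2,1,1} = 0
G(11) = mex{0,0,0} = 1
G(12) = mex{1,1,1} = 0
G(13) = mex{0,2,2} = 1
G(14) = mex{1,0,0} = 2
G(15) = mex{2,1,1} = 0
G(n+5) = G(n) holds for n = 0,…,8 (a full window of length max(S) = 9), so the sequence is purely periodic with period 5.

5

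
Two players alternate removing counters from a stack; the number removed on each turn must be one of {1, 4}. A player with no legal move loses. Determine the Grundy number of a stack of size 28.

1

G(0) = 0
G(1) = mex{0} = 1
G(2) = mex{1} = 0
G(3) = mex{0} = 1
G(4) = mex{1,0} = 2
G(5) = mex{2,1} = 0
G(6) = mex{0,0} = 1
G(7) = mex{1,1} = 0
G(8) = mex{0,2} = 1
G(9) = mex{1,0} = 2
G(10) = mex{2,1} = 0
G(11) = mex{0,0} = 1
G(12) = mex{1,1} = 0
G(13) = mex{0,2} = 1
G(14) = mex{1,0} = 2
G(15) = mex{2,1} = 0
G(16) = mex{0,0} = 1
G(17) = mex{1,1} = 0
G(18) = mex{0,2} = 1
G(19) = mex{1,0} = 2
G(20) = mex{2,1} = 0
G(21) = mex{0,0} = 1
G(22) = mex{1,1} = 0
G(23) = mex{0,2} = 1
G(24) = mex{1,0} = 2
G(25) = mex{2,1} = 0
G(26) = mex{0,0} = 1
G(27) = mex{1,1} = 0
G(28) = mex{0,2} = 1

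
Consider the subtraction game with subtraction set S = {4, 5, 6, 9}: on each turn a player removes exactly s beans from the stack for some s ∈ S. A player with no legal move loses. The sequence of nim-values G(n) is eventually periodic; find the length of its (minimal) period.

13

G(0) = 0
G(1) = mex{} = 0
G(2) = mex{} = 0
G(3) = mex{} = 0
G(4) = mex{0} = 1
G(5) = mex{0,0} = 1
G(6) = mex{0,0,0} = 1
G(7) = mex{0,0,0} = 1
G(8) = mex{1,0,0} = 2
G(9) = mex{1,1,0,0} = 2
G(10) = mex{1,1,1,0} = 2
G(11) = mex{1,1,1,0} = 2
G(12) = mex{2,1,1,0} = 3
G(13) = mex{2,2,1,1} = 0
G(14) = mex{2,2,2,1} = 0
G(15) = mex{2,2,2,1} = 0
G(16) = mex{3,2,2,1} = 0
G(17) = mex{0,3,2,2} = 1
G(18) = mex{0,0,3,2} = 1
G(19) = mex{0,0,0,2} = 1
G(20) = mex{0,0,0,2} = 1
G(21) = mex{1,0,0,3} = 2
G(22) = mex{1,1,0,0} = 2
G(23) = mex{1,1,1,0} = 2
G(24) = mex{1,1,1,0} = 2
G(25) = mex{2,1,1,0} = 3
G(26) = mex{2,2,1,1} = 0
G(27) = mex{2,2,2,1} = 0
G(n+13) = G(n) holds for n = 0,…,8 (a full window of length max(S) = 9), so the sequence is purely periodic with period 13.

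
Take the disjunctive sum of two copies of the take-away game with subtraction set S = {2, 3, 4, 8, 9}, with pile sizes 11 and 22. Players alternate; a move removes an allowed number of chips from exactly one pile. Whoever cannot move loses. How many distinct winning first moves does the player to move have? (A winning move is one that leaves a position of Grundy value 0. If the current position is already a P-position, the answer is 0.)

All piles use S = {2, 3, 4, 8, 9}:
n :  0  1  2  3  4  5  6  7  8  9 10 11 12 13 14 15 16 17 18 19 20 21 22
G :  0  0  1  1  2  2  0  0  1  1  2  2  0  0  1  1  2  2  0  0  1  1  2
Pile A: G(11) = 2.
Pile B: G(22) = 2.
Combined Grundy value = 2 ⊕ 2 = 0.
A winning move leaves total XOR = 0, i.e. changes one component's Grundy value g to g ⊕ X where X is the current total.
Pile A: target g' = 2⊕0 = 2, but every legal move changes the Grundy value (mex property), so 0 moves.
Pile B: target g' = 2⊕0 = 2, but every legal move changes the Grundy value (mex property), so 0 moves.

0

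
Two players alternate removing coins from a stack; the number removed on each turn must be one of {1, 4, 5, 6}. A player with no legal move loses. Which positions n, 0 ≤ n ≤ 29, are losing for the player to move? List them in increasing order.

0, 2, 9, 11, 18, 20, 27, 29

n :  0  1  2  3  4  5  6  7  8  9 10 11 12 13 14 15 16 17 18 19 20 21 22 23 24 25 26 27 28 29
G :  0  1  0  1  2  3  2  3  4  0  1  0  1  2  3  2  3  4  0  1  0  1  2  3  2  3  4  0  1  0
P-positions are exactly the n with G(n) = 0.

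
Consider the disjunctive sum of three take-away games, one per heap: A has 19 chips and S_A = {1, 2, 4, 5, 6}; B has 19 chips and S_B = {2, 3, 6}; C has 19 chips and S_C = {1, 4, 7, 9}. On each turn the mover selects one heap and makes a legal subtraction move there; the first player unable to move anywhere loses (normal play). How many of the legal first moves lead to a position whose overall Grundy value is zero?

Heap A, S = {1, 2, 4, 5, 6}:
n :  0  1  2  3  4  5  6  7  8  9 10 11 12 13 14 15 16 17 18 19
G :  0  1  2  0  1  2  3  4  5  3  0  1  2  0  1  2  3  4  5  3
G_A(19) = 3.
Heap B, S = {2, 3, 6}:
G(0) = 0
G(1) = mex{} = 0
G(2) = mex{0} = 1
G(3) = mex{0,0} = 1
G(4) = mex{1,0} = 2
G(5) = mex{1,1} = 0
G(6) = mex{2,1,0} = 3
G(7) = mex{0,2,0} = 1
G(8) = mex{3,0,1} = 2
G(9) = mex{1,3,1} = 0
G(10) = mex{2,1,2} = 0
G(11) = mex{0,2,0} = 1
G(12) = mex{0,0,3} = 1
G(13) = mex{1,0,1} = 2
G(14) = mex{1,1,2} = 0
G(15) = mex{2,1,0} = 3
G(16) = mex{0,2,0} = 1
G(17) = mex{3,0,1} = 2
G(18) = mex{1,3,1} = 0
G(19) = mex{2,1,2} = 0
G_B(19) = 0.
Heap C, S = {1, 4, 7, 9}:
n :  0  1  2  3  4  5  6  7  8  9 10 11 12 13 14 15 16 17 18 19
G :  0  1  0  1  2  0  1  2  0  1  0  1  2  0  1  2  0  1  0  1
G_C(19) = 1.
Combined Grundy value = 3 ⊕ 0 ⊕ 1 = 2.
A winning move leaves total XOR = 0, i.e. changes one component's Grundy value g to g ⊕ X where X is the current total.
Heap A: need g' = 3⊕2 = 1. Options: 19−1→G=5, 19−2→G=4, 19−4→G=2, 19−5→G=1, 19−6→G=0. Hits: 1.
Heap B: need g' = 0⊕2 = 2. Options: 19−2→G=2, 19−3→G=1, 19−6→G=2. Hits: 2.
Heap C: need g' = 1⊕2 = 3. Options: 19−1→G=0, 19−4→G=2, 19−7→G=2, 19−9→G=0. Hits: 0.

3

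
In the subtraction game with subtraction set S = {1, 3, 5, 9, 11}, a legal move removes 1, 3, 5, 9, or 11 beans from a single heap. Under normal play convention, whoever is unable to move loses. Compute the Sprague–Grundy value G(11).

1

n :  0  1  2  3  4  5  6  7  8  9 10 11
G :  0  1  0  1  0  1  0  1  0  1  0  1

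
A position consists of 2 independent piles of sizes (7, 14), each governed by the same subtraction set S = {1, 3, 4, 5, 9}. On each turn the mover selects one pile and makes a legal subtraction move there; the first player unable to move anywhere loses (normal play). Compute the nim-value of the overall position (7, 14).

All piles use S = {1, 3, 4, 5, 9}:
n :  0  1  2  3  4  5  6  7  8  9 10 11 12 13 14
G :  0  1  0  1  2  3  2  3  0  1  0  1  2  3  2
Pile A: G(7) = 3.
Pile B: G(14) = 2.
Combined Grundy value = 3 ⊕ 2 = 1.

1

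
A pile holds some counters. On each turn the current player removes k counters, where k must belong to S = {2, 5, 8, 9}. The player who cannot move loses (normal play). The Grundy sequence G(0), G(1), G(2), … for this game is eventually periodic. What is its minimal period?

17

n :  0  1  2  3  4  5  6  7  8  9 10 11 12 13 14 15 16 17 18 19 20 21 22 23 24 25 26 27 28 29 30 31 32 33 34 35
G :  0  0  1  1  0  2  1  0  2  1  3  0  2  1  0  2  1  0  0  1  1  0  2  1  0  2  1  3  0  2  1  0  2  1  0  0
G(n+17) = G(n) holds for n = 0,…,8 (a full window of length max(S) = 9), so the sequence is purely periodic with period 17.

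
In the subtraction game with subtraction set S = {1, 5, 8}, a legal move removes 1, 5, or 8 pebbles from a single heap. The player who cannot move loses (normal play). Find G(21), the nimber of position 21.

2

n :  0  1  2  3  4  5  6  7  8  9 10 11 12 13 14 15 16 17 18 19 20 21
G :  0  1  0  1  0  1  0  1  2  3  2  3  2  0  1  0  1  0  1  0  1  2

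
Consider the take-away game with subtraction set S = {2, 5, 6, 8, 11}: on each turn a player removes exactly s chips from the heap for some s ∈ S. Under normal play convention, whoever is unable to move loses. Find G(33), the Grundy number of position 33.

G(0) = 0
G(1) = mex{} = 0
G(2) = mex{0} = 1
G(3) = mex{0} = 1
G(4) = mex{1} = 0
G(5) = mex{1,0} = 2
G(6) = mex{0,0,0} = 1
G(7) = mex{2,1,0} = 3
G(8) = mex{1,1,1,0} = 2
G(9) = mex{3,0,1,0} = 2
G(10) = mex{2,2,0,1} = 3
G(11) = mex{2,1,2,1,0} = 3
G(12) = mex{3,3,1,0,0} = 2
G(13) = mex{3,2,3,2,1} = 0
G(14) = mex{2,2,2,1,1} = 0
G(15) = mex{0,3,2,3,0} = 1
G(16) = mex{0,3,3,2,2} = 1
G(17) = mex{1,2,3,2,1} = 0
G(18) = mex{1,0,2,3,3} = 4
G(19) = mex{0,0,0,3,2} = 1
G(20) = mex{4,1,0,2,2} = 3
G(21) = mex{1,1,1,0,3} = 2
G(22) = mex{3,0,1,0,3} = 2
G(23) = mex{2,4,0,1,2} = 3
G(24) = mex{2,1,4,1,0} = 3
G(25) = mex{3,3,1,0,0} = 2
G(26) = mex{3,2,3,4,1} = 0
G(27) = mex{2,2,2,1,1} = 0
G(28) = mex{0,3,2,3,0} = 1
G(29) = mex{0,3,3,2,4} = 1
G(30) = mex{1,2,3,2,1} = 0
G(31) = mex{1,0,2,3,3} = 4
G(32) = mex{0,0,0,3,2} = 1
G(33) = mex{4,1,0,2,2} = 3

3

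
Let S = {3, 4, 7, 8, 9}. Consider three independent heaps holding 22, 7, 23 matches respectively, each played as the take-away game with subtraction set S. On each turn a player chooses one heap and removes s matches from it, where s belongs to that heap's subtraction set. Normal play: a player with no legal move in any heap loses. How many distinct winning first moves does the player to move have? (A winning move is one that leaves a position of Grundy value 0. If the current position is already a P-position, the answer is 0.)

All heaps use S = {3, 4, 7, 8, 9}:
n :  0  1  2  3  4  5  6  7  8  9 10 11 12 13 14 15 16 17 18 19 20 21 22 23
G :  0  0  0  1  1  1  2  2  2  3  3  3  0  0  0  1  1  1  2  2  2  3  3  3
Heap A: G(22) = 3.
Heap B: G(7) = 2.
Heap C: G(23) = 3.
Combined Grundy value = 3 ⊕ 2 ⊕ 3 = 2.
A winning move leaves total XOR = 0, i.e. changes one component's Grundy value g to g ⊕ X where X is the current total.
Heap A: need g' = 3⊕2 = 1. Options: 22−3→G=2, 22−4→G=2, 22−7→G=1, 22−8→G=0, 22−9→G=0. Hits: 1.
Heap B: need g' = 2⊕2 = 0. Options: 7−3→G=1, 7−4→G=1, 7−7→G=0. Hits: 1.
Heap C: need g' = 3⊕2 = 1. Options: 23−3→G=2, 23−4→G=2, 23−7→G=1, 23−8→G=1, 23−9→G=0. Hits: 2.

4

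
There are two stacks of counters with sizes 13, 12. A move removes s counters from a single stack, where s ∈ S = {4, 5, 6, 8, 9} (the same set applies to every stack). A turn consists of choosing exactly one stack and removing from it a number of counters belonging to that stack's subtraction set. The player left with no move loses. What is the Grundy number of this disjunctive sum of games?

3

All stacks use S = {4, 5, 6, 8, 9}:
n :  0  1  2  3  4  5  6  7  8  9 10 11 12 13
G :  0  0  0  0  1  1  1  1  2  2  2  2  3  0
Stack A: G(13) = 0.
Stack B: G(12) = 3.
Combined Grundy value = 0 ⊕ 3 = 3.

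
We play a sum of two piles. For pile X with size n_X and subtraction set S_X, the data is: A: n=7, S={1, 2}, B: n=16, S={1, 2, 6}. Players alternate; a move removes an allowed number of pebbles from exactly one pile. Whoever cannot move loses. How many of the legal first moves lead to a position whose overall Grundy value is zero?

2

Pile A, S = {1, 2}:
G(0) = 0
G(1) = mex{0} = 1
G(2) = mex{1,0} = 2
G(3) = mex{2,1} = 0
G(4) = mex{0,2} = 1
G(5) = mex{1,0} = 2
G(6) = mex{2,1} = 0
G(7) = mex{0,2} = 1
G_A(7) = 1.
Pile B, S = {1, 2, 6}:
n :  0  1  2  3  4  5  6  7  8  9 10 11 12 13 14 15 16
G :  0  1  2  0  1  2  3  0  1  2  0  1  2  3  0  1  2
G_B(16) = 2.
Combined Grundy value = 1 ⊕ 2 = 3.
A winning move leaves total XOR = 0, i.e. changes one component's Grundy value g to g ⊕ X where X is the current total.
Pile A: need g' = 1⊕3 = 2. Options: 7−1→G=0, 7−2→G=2. Hits: 1.
Pile B: need g' = 2⊕3 = 1. Options: 16−1→G=1, 16−2→G=0, 16−6→G=0. Hits: 1.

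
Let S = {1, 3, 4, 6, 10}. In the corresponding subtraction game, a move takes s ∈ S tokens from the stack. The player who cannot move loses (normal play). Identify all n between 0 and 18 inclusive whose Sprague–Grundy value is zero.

0, 2, 7, 9, 14, 16

n :  0  1  2  3  4  5  6  7  8  9 10 11 12 13 14 15 16 17 18
G :  0  1  0  1  2  3  2  0  1  0  1  2  3  2  0  1  0  1  2
P-positions are exactly the n with G(n) = 0.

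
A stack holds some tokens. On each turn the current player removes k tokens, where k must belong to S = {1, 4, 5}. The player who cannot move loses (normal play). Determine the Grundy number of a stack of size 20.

2

G(0) = 0
G(1) = mex{0} = 1
G(2) = mex{1} = 0
G(3) = mex{0} = 1
G(4) = mex{1,0} = 2
G(5) = mex{2,1,0} = 3
G(6) = mex{3,0,1} = 2
G(7) = mex{2,1,0} = 3
G(8) = mex{3,2,1} = 0
G(9) = mex{0,3,2} = 1
G(10) = mex{1,2,3} = 0
G(11) = mex{0,3,2} = 1
G(12) = mex{1,0,3} = 2
G(13) = mex{2,1,0} = 3
G(14) = mex{3,0,1} = 2
G(15) = mex{2,1,0} = 3
G(16) = mex{3,2,1} = 0
G(17) = mex{0,3,2} = 1
G(18) = mex{1,2,3} = 0
G(19) = mex{0,3,2} = 1
G(20) = mex{1,0,3} = 2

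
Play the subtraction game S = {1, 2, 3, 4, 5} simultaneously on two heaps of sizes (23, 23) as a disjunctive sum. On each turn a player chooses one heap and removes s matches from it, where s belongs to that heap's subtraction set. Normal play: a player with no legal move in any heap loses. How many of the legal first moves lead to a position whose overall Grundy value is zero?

0

All heaps use S = {1, 2, 3, 4, 5}:
G(0) = 0
G(1) = mex{0} = 1
G(2) = mex{1,0} = 2
G(3) = mex{2,1,0} = 3
G(4) = mex{3,2,1,0} = 4
G(5) = mex{4,3,2,1,0} = 5
G(6) = mex{5,4,3,2,1} = 0
G(7) = mex{0,5,4,3,2} = 1
G(8) = mex{1,0,5,4,3} = 2
G(9) = mex{2,1,0,5,4} = 3
G(10) = mex{3,2,1,0,5} = 4
G(11) = mex{4,3,2,1,0} = 5
G(12) = mex{5,4,3,2,1} = 0
G(13) = mex{0,5,4,3,2} = 1
G(14) = mex{1,0,5,4,3} = 2
G(15) = mex{2,1,0,5,4} = 3
G(16) = mex{3,2,1,0,5} = 4
G(17) = mex{4,3,2,1,0} = 5
G(18) = mex{5,4,3,2,1} = 0
G(19) = mex{0,5,4,3,2} = 1
G(20) = mex{1,0,5,4,3} = 2
G(21) = mex{2,1,0,5,4} = 3
G(22) = mex{3,2,1,0,5} = 4
G(23) = mex{4,3,2,1,0} = 5
Heap A: G(23) = 5.
Heap B: G(23) = 5.
Combined Grundy value = 5 ⊕ 5 = 0.
A winning move leaves total XOR = 0, i.e. changes one component's Grundy value g to g ⊕ X where X is the current total.
Heap A: target g' = 5⊕0 = 5, but every legal move changes the Grundy value (mex property), so 0 moves.
Heap B: target g' = 5⊕0 = 5, but every legal move changes the Grundy value (mex property), so 0 moves.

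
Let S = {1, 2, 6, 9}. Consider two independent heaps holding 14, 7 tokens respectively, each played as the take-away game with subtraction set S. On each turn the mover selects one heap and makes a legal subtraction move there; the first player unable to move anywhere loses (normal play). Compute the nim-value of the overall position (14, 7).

All heaps use S = {1, 2, 6, 9}:
G(0) = 0
G(1) = mex{0} = 1
G(2) = mex{1,0} = 2
G(3) = mex{2,1} = 0
G(4) = mex{0,2} = 1
G(5) = mex{1,0} = 2
G(6) = mex{2,1,0} = 3
G(7) = mex{3,2,1} = 0
G(8) = mex{0,3,2} = 1
G(9) = mex{1,0,0,0} = 2
G(10) = mex{2,1,1,1} = 0
G(11) = mex{0,2,2,2} = 1
G(12) = mex{1,0,3,0} = 2
G(13) = mex{2,1,0,1} = 3
G(14) = mex{3,2,1,2} = 0
Heap A: G(14) = 0.
Heap B: G(7) = 0.
Combined Grundy value = 0 ⊕ 0 = 0.

0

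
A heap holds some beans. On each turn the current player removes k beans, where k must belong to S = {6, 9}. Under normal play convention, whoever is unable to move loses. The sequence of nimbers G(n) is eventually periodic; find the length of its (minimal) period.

n :  0  1  2  3  4  5  6  7  8  9 10 11 12 13 14 15 16 17 18 19 20 21 22 23 24 25 26 27 28 29 30 31
G :  0  0  0  0  0  0  1  1  1  1  1  1  2  2  2  0  0  0  0  0  0  1  1  1  1  1  1  2  2  2  0  0
G(n+15) = G(n) holds for n = 0,…,8 (a full window of length max(S) = 9), so the sequence is purely periodic with period 15.

15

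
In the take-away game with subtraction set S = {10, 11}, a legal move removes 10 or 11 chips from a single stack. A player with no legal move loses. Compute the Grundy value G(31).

1

G(0) = 0
G(1) = mex{} = 0
G(2) = mex{} = 0
G(3) = mex{} = 0
G(4) = mex{} = 0
G(5) = mex{} = 0
G(6) = mex{} = 0
G(7) = mex{} = 0
G(8) = mex{} = 0
G(9) = mex{} = 0
G(10) = mex{0} = 1
G(11) = mex{0,0} = 1
G(12) = mex{0,0} = 1
G(13) = mex{0,0} = 1
G(14) = mex{0,0} = 1
G(15) = mex{0,0} = 1
G(16) = mex{0,0} = 1
G(17) = mex{0,0} = 1
G(18) = mex{0,0} = 1
G(19) = mex{0,0} = 1
G(20) = mex{1,0} = 2
G(21) = mex{1,1} = 0
G(22) = mex{1,1} = 0
G(23) = mex{1,1} = 0
G(24) = mex{1,1} = 0
G(25) = mex{1,1} = 0
G(26) = mex{1,1} = 0
G(27) = mex{1,1} = 0
G(28) = mex{1,1} = 0
G(29) = mex{1,1} = 0
G(30) = mex{2,1} = 0
G(31) = mex{0,2} = 1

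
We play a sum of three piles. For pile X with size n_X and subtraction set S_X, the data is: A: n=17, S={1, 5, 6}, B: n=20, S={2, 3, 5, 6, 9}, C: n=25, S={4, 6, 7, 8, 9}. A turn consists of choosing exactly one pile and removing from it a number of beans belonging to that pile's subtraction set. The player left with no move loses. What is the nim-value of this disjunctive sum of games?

1

Pile A, S = {1, 5, 6}:
n :  0  1  2  3  4  5  6  7  8  9 10 11 12 13 14 15 16 17
G :  0  1  0  1  0  1  2  3  2  3  2  0  1  0  1  0  1  2
G_A(17) = 2.
Pile B, S = {2, 3, 5, 6, 9}:
G(0) = 0
G(1) = mex{} = 0
G(2) = mex{0} = 1
G(3) = mex{0,0} = 1
G(4) = mex{1,0} = 2
G(5) = mex{1,1,0} = 2
G(6) = mex{2,1,0,0} = 3
G(7) = mex{2,2,1,0} = 3
G(8) = mex{3,2,1,1} = 0
G(9) = mex{3,3,2,1,0} = 4
G(10) = mex{0,3,2,2,0} = 1
G(11) = mex{4,0,3,2,1} = 5
G(12) = mex{1,4,3,3,1} = 0
G(13) = mex{5,1,0,3,2} = 4
G(14) = mex{0,5,4,0,2} = 1
G(15) = mex{4,0,1,4,3} = 2
G(16) = mex{1,4,5,1,3} = 0
G(17) = mex{2,1,0,5,0} = 3
G(18) = mex{0,2,4,0,4} = 1
G(19) = mex{3,0,1,4,1} = 2
G(20) = mex{1,3,2,1,5} = 0
G_B(20) = 0.
Pile C, S = {4, 6, 7, 8, 9}:
n :  0  1  2  3  4  5  6  7  8  9 10 11 12 13 14 15 16 17 18 19 20 21 22 23 24 25
G :  0  0  0  0  1  1  1  1  2  2  2  2  3  0  0  0  0  1  1  1  1  2  2  2  2  3
G_C(25) = 3.
Combined Grundy value = 2 ⊕ 0 ⊕ 3 = 1.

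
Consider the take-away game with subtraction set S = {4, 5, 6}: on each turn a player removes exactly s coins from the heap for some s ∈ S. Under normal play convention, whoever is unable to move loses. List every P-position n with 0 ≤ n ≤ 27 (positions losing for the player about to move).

G(0) = 0
G(1) = mex{} = 0
G(2) = mex{} = 0
G(3) = mex{} = 0
G(4) = mex{0} = 1
G(5) = mex{0,0} = 1
G(6) = mex{0,0,0} = 1
G(7) = mex{0,0,0} = 1
G(8) = mex{1,0,0} = 2
G(9) = mex{1,1,0} = 2
G(10) = mex{1,1,1} = 0
G(11) = mex{1,1,1} = 0
G(12) = mex{2,1,1} = 0
G(13) = mex{2,2,1} = 0
G(14) = mex{0,2,2} = 1
G(15) = mex{0,0,2} = 1
G(16) = mex{0,0,0} = 1
G(17) = mex{0,0,0} = 1
G(18) = mex{1,0,0} = 2
G(19) = mex{1,1,0} = 2
G(20) = mex{1,1,1} = 0
G(21) = mex{1,1,1} = 0
G(22) = mex{2,1,1} = 0
G(23) = mex{2,2,1} = 0
G(24) = mex{0,2,2} = 1
G(25) = mex{0,0,2} = 1
G(26) = mex{0,0,0} = 1
G(27) = mex{0,0,0} = 1
P-positions are exactly the n with G(n) = 0.

0, 1, 2, 3, 10, 11, 12, 13, 20, 21, 22, 23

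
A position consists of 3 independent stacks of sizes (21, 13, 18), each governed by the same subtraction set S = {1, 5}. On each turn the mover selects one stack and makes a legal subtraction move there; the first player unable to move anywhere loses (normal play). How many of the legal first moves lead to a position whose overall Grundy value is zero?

0

All stacks use S = {1, 5}:
n :  0  1  2  3  4  5  6  7  8  9 10 11 12 13 14 15 16 17 18 19 20 21
G :  0  1  0  1  0  1  0  1  0  1  0  1  0  1  0  1  0  1  0  1  0  1
Stack A: G(21) = 1.
Stack B: G(13) = 1.
Stack C: G(18) = 0.
Combined Grundy value = 1 ⊕ 1 ⊕ 0 = 0.
A winning move leaves total XOR = 0, i.e. changes one component's Grundy value g to g ⊕ X where X is the current total.
Stack A: target g' = 1⊕0 = 1, but every legal move changes the Grundy value (mex property), so 0 moves.
Stack B: target g' = 1⊕0 = 1, but every legal move changes the Grundy value (mex property), so 0 moves.
Stack C: target g' = 0⊕0 = 0, but every legal move changes the Grundy value (mex property), so 0 moves.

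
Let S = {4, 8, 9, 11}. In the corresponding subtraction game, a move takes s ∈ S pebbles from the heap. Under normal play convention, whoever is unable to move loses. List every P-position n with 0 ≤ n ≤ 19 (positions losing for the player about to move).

G(0) = 0
G(1) = mex{} = 0
G(2) = mex{} = 0
G(3) = mex{} = 0
G(4) = mex{0} = 1
G(5) = mex{0} = 1
G(6) = mex{0} = 1
G(7) = mex{0} = 1
G(8) = mex{1,0} = 2
G(9) = mex{1,0,0} = 2
G(10) = mex{1,0,0} = 2
G(11) = mex{1,0,0,0} = 2
G(12) = mex{2,1,0,0} = 3
G(13) = mex{2,1,1,0} = 3
G(14) = mex{2,1,1,0} = 3
G(15) = mex{2,1,1,1} = 0
G(16) = mex{3,2,1,1} = 0
G(17) = mex{3,2,2,1} = 0
G(18) = mex{3,2,2,1} = 0
G(19) = mex{0,2,2,2} = 1
P-positions are exactly the n with G(n) = 0.

0, 1, 2, 3, 15, 16, 17, 18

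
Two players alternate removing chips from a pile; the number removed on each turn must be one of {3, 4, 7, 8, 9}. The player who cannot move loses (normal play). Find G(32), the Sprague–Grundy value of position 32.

n :  0  1  2  3  4  5  6  7  8  9 10 11 12 13 14 15 16 17 18 19 20 21 22 23 24 25 26 27 28 29 30 31 32
G :  0  0  0  1  1  1  2  2  2  3  3  3  0  0  0  1  1  1  2  2  2  3  3  3  0  0  0  1  1  1  2  2  2

2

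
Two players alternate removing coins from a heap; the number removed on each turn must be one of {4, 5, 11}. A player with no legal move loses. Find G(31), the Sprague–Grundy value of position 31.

3

n :  0  1  2  3  4  5  6  7  8  9 10 11 12 13 14 15 16 17 18 19 20 21 22 23 24 25 26 27 28 29 30 31
G :  0  0  0  0  1  1  1  1  2  0  0  2  3  1  1  3  0  0  0  0  1  1  1  1  2  0  0  2  3  1  1  3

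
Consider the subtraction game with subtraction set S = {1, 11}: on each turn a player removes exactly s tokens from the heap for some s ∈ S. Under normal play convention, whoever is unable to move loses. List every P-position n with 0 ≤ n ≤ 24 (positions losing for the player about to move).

n :  0  1  2  3  4  5  6  7  8  9 10 11 12 13 14 15 16 17 18 19 20 21 22 23 24
G :  0  1  0  1  0  1  0  1  0  1  0  1  0  1  0  1  0  1  0  1  0  1  0  1  0
P-positions are exactly the n with G(n) = 0.

0, 2, 4, 6, 8, 10, 12, 14, 16, 18, 20, 22, 24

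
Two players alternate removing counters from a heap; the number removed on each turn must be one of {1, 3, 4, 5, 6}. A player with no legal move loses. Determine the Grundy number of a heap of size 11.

0

n :  0  1  2  3  4  5  6  7  8  9 10 11
G :  0  1  0  1  2  3  2  3  4  0  1  0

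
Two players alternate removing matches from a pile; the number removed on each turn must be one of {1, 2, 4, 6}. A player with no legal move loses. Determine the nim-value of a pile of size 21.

2

n :  0  1  2  3  4  5  6  7  8  9 10 11 12 13 14 15 16 17 18 19 20 21
G :  0  1  2  0  1  2  3  4  0  1  2  0  1  2  3  4  0  1  2  0  1  2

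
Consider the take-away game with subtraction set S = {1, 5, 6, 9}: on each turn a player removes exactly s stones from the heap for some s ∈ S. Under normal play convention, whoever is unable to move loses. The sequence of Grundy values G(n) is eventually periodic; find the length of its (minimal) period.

n :  0  1  2  3  4  5  6  7  8  9 10 11 12 13 14 15 16 17 18 19 20 21 22 23 24 25
G :  0  1  0  1  0  1  2  3  2  3  2  3  0  1  0  1  0  1  2  3  2  3  2  3  0  1
G(n+12) = G(n) holds for n = 0,…,8 (a full window of length max(S) = 9), so the sequence is purely periodic with period 12.

12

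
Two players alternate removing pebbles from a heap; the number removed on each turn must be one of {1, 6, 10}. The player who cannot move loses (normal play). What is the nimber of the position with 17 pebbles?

1

n :  0  1  2  3  4  5  6  7  8  9 10 11 12 13 14 15 16 17
G :  0  1  0  1  0  1  2  0  1  0  1  0  1  2  3  2  0  1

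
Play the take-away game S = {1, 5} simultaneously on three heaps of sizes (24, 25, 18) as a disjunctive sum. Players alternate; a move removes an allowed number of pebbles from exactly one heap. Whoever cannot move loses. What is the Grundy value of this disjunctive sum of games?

1

All heaps use S = {1, 5}:
G(0) = 0
G(1) = mex{0} = 1
G(2) = mex{1} = 0
G(3) = mex{0} = 1
G(4) = mex{1} = 0
G(5) = mex{0,0} = 1
G(6) = mex{1,1} = 0
G(7) = mex{0,0} = 1
G(8) = mex{1,1} = 0
G(9) = mex{0,0} = 1
G(10) = mex{1,1} = 0
G(11) = mex{0,0} = 1
G(12) = mex{1,1} = 0
G(13) = mex{0,0} = 1
G(14) = mex{1,1} = 0
G(15) = mex{0,0} = 1
G(16) = mex{1,1} = 0
G(17) = mex{0,0} = 1
G(18) = mex{1,1} = 0
G(19) = mex{0,0} = 1
G(20) = mex{1,1} = 0
G(21) = mex{0,0} = 1
G(22) = mex{1,1} = 0
G(23) = mex{0,0} = 1
G(24) = mex{1,1} = 0
G(25) = mex{0,0} = 1
Heap A: G(24) = 0.
Heap B: G(25) = 1.
Heap C: G(18) = 0.
Combined Grundy value = 0 ⊕ 1 ⊕ 0 = 1.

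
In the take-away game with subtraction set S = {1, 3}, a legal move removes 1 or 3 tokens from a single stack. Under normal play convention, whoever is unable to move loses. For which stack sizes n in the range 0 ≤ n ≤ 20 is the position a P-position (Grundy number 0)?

n :  0  1  2  3  4  5  6  7  8  9 10 11 12 13 14 15 16 17 18 19 20
G :  0  1  0  1  0  1  0  1  0  1  0  1  0  1  0  1  0  1  0  1  0
P-positions are exactly the n with G(n) = 0.

0, 2, 4, 6, 8, 10, 12, 14, 16, 18, 20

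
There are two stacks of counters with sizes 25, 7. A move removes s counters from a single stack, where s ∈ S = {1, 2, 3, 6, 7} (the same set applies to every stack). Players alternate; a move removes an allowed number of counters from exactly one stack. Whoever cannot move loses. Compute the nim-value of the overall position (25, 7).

2

All stacks use S = {1, 2, 3, 6, 7}:
G(0) = 0
G(1) = mex{0} = 1
G(2) = mex{1,0} = 2
G(3) = mex{2,1,0} = 3
G(4) = mex{3,2,1} = 0
G(5) = mex{0,3,2} = 1
G(6) = mex{1,0,3,0} = 2
G(7) = mex{2,1,0,1,0} = 3
G(8) = mex{3,2,1,2,1} = 0
G(9) = mex{0,3,2,3,2} = 1
G(10) = mex{1,0,3,0,3} = 2
G(11) = mex{2,1,0,1,0} = 3
G(12) = mex{3,2,1,2,1} = 0
G(13) = mex{0,3,2,3,2} = 1
G(14) = mex{1,0,3,0,3} = 2
G(15) = mex{2,1,0,1,0} = 3
G(16) = mex{3,2,1,2,1} = 0
G(17) = mex{0,3,2,3,2} = 1
G(18) = mex{1,0,3,0,3} = 2
G(19) = mex{2,1,0,1,0} = 3
G(20) = mex{3,2,1,2,1} = 0
G(21) = mex{0,3,2,3,2} = 1
G(22) = mex{1,0,3,0,3} = 2
G(23) = mex{2,1,0,1,0} = 3
G(24) = mex{3,2,1,2,1} = 0
G(25) = mex{0,3,2,3,2} = 1
Stack A: G(25) = 1.
Stack B: G(7) = 3.
Combined Grundy value = 1 ⊕ 3 = 2.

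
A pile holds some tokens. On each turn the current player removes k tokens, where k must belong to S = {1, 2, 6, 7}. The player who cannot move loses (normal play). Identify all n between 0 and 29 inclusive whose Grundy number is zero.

0, 3, 8, 11, 16, 19, 24, 27

G(0) = 0
G(1) = mex{0} = 1
G(2) = mex{1,0} = 2
G(3) = mex{2,1} = 0
G(4) = mex{0,2} = 1
G(5) = mex{1,0} = 2
G(6) = mex{2,1,0} = 3
G(7) = mex{3,2,1,0} = 4
G(8) = mex{4,3,2,1} = 0
G(9) = mex{0,4,0,2} = 1
G(10) = mex{1,0,1,0} = 2
G(11) = mex{2,1,2,1} = 0
G(12) = mex{0,2,3,2} = 1
G(13) = mex{1,0,4,3} = 2
G(14) = mex{2,1,0,4} = 3
G(15) = mex{3,2,1,0} = 4
G(16) = mex{4,3,2,1} = 0
G(17) = mex{0,4,0,2} = 1
G(18) = mex{1,0,1,0} = 2
G(19) = mex{2,1,2,1} = 0
G(20) = mex{0,2,3,2} = 1
G(21) = mex{1,0,4,3} = 2
G(22) = mex{2,1,0,4} = 3
G(23) = mex{3,2,1,0} = 4
G(24) = mex{4,3,2,1} = 0
G(25) = mex{0,4,0,2} = 1
G(26) = mex{1,0,1,0} = 2
G(27) = mex{2,1,2,1} = 0
G(28) = mex{0,2,3,2} = 1
G(29) = mex{1,0,4,3} = 2
P-positions are exactly the n with G(n) = 0.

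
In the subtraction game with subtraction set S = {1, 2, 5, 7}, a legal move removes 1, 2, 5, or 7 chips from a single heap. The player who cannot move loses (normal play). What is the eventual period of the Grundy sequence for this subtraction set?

3

G(0) = 0
G(1) = mex{0} = 1
G(2) = mex{1,0} = 2
G(3) = mex{2,1} = 0
G(4) = mex{0,2} = 1
G(5) = mex{1,0,0} = 2
G(6) = mex{2,1,1} = 0
G(7) = mex{0,2,2,0} = 1
G(8) = mex{1,0,0,1} = 2
G(9) = mex{2,1,1,2} = 0
G(10) = mex{0,2,2,0} = 1
G(11) = mex{1,0,0,1} = 2
G(12) = mex{2,1,1,2} = 0
G(13) = mex{0,2,2,0} = 1
G(14) = mex{1,0,0,1} = 2
G(n+3) = G(n) holds for n = 0,…,6 (a full window of length max(S) = 7), so the sequence is purely periodic with period 3.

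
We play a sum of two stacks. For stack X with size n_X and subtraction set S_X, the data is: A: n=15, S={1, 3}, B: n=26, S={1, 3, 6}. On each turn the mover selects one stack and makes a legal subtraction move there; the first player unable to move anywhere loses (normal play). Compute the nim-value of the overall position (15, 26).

Stack A, S = {1, 3}:
n :  0  1  2  3  4  5  6  7  8  9 10 11 12 13 14 15
G :  0  1  0  1  0  1  0  1  0  1  0  1  0  1  0  1
G_A(15) = 1.
Stack B, S = {1, 3, 6}:
G(0) = 0
G(1) = mex{0} = 1
G(2) = mex{1} = 0
G(3) = mex{0,0} = 1
G(4) = mex{1,1} = 0
G(5) = mex{0,0} = 1
G(6) = mex{1,1,0} = 2
G(7) = mex{2,0,1} = 3
G(8) = mex{3,1,0} = 2
G(9) = mex{2,2,1} = 0
G(10) = mex{0,3,0} = 1
G(11) = mex{1,2,1} = 0
G(12) = mex{0,0,2} = 1
G(13) = mex{1,1,3} = 0
G(14) = mex{0,0,2} = 1
G(15) = mex{1,1,0} = 2
G(16) = mex{2,0,1} = 3
G(17) = mex{3,1,0} = 2
G(18) = mex{2,2,1} = 0
G(19) = mex{0,3,0} = 1
G(20) = mex{1,2,1} = 0
G(21) = mex{0,0,2} = 1
G(22) = mex{1,1,3} = 0
G(23) = mex{0,0,2} = 1
G(24) = mex{1,1,0} = 2
G(25) = mex{2,0,1} = 3
G(26) = mex{3,1,0} = 2
G_B(26) = 2.
Combined Grundy value = 1 ⊕ 2 = 3.

3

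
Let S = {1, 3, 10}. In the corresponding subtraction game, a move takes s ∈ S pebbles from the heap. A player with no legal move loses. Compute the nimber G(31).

1

n :  0  1  2  3  4  5  6  7  8  9 10 11 12 13 14 15 16 17 18 19 20 21 22 23 24 25 26 27 28 29 30 31
G :  0  1  0  1  0  1  0  1  0  1  2  3  2  0  1  0  1  0  1  0  1  0  1  2  3  2  0  1  0  1  0  1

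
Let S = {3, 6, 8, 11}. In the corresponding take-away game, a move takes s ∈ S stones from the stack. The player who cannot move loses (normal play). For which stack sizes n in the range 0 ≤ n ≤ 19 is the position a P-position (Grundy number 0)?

n :  0  1  2  3  4  5  6  7  8  9 10 11 12 13 14 15 16 17 18 19
G :  0  0  0  1  1  1  2  2  2  3  3  3  4  4  0  0  0  1  1  1
P-positions are exactly the n with G(n) = 0.

0, 1, 2, 14, 15, 16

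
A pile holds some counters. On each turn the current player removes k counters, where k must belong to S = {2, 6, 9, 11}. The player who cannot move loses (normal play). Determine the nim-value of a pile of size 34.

G(0) = 0
G(1) = mex{} = 0
G(2) = mex{0} = 1
G(3) = mex{0} = 1
G(4) = mex{1} = 0
G(5) = mex{1} = 0
G(6) = mex{0,0} = 1
G(7) = mex{0,0} = 1
G(8) = mex{1,1} = 0
G(9) = mex{1,1,0} = 2
G(10) = mex{0,0,0} = 1
G(11) = mex{2,0,1,0} = 3
G(12) = mex{1,1,1,0} = 2
G(13) = mex{3,1,0,1} = 2
G(14) = mex{2,0,0,1} = 3
G(15) = mex{2,2,1,0} = 3
G(16) = mex{3,1,1,0} = 2
G(17) = mex{3,3,0,1} = 2
G(18) = mex{2,2,2,1} = 0
G(19) = mex{2,2,1,0} = 3
G(20) = mex{0,3,3,2} = 1
G(21) = mex{3,3,2,1} = 0
G(22) = mex{1,2,2,3} = 0
G(23) = mex{0,2,3,2} = 1
G(24) = mex{0,0,3,2} = 1
G(25) = mex{1,3,2,3} = 0
G(26) = mex{1,1,2,3} = 0
G(27) = mex{0,0,0,2} = 1
G(28) = mex{0,0,3,2} = 1
G(29) = mex{1,1,1,0} = 2
G(30) = mex{1,1,0,3} = 2
G(31) = mex{2,0,0,1} = 3
G(32) = mex{2,0,1,0} = 3
G(33) = mex{3,1,1,0} = 2
G(34) = mex{3,1,0,1} = 2

2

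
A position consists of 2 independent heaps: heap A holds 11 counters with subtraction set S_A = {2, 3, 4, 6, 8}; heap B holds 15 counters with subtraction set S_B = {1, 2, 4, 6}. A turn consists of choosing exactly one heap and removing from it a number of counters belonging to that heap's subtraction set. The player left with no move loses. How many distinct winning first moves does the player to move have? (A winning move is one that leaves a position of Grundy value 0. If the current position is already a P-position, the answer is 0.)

Heap A, S = {2, 3, 4, 6, 8}:
n :  0  1  2  3  4  5  6  7  8  9 10 11
G :  0  0  1  1  2  2  3  3  4  4  0  0
G_A(11) = 0.
Heap B, S = {1, 2, 4, 6}:
n :  0  1  2  3  4  5  6  7  8  9 10 11 12 13 14 15
G :  0  1  2  0  1  2  3  4  0  1  2  0  1  2  3  4
G_B(15) = 4.
Combined Grundy value = 0 ⊕ 4 = 4.
A winning move leaves total XOR = 0, i.e. changes one component's Grundy value g to g ⊕ X where X is the current total.
Heap A: need g' = 0⊕4 = 4. Options: 11−2→G=4, 11−3→G=4, 11−4→G=3, 11−6→G=2, 11−8→G=1. Hits: 2.
Heap B: need g' = 4⊕4 = 0. Options: 15−1→G=3, 15−2→G=2, 15−4→G=0, 15−6→G=1. Hits: 1.

3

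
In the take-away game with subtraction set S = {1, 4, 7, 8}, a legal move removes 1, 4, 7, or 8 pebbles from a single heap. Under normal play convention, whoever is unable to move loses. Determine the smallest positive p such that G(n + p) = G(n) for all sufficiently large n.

n :  0  1  2  3  4  5  6  7  8  9 10 11 12 13 14 15 16 17 18 19 20 21 22 23 24 25 26 27 28 29 30 31 32 33 34 35 36 37 38 39 40 41 42 43 44 45 46 47 48 49 50 51
G :  0  1  0  1  2  0  1  2  3  2  3  0  1  3  0  1  0  1  2  3  2  4  3  2  3  0  1  0  1  2  0  1  2  3  2  3  0  1  3  0  1  0  1  2  3  2  4  3  2  3  0  1
G(n+25) = G(n) holds for n = 0,…,7 (a full window of length max(S) = 8), so the sequence is purely periodic with period 25.

25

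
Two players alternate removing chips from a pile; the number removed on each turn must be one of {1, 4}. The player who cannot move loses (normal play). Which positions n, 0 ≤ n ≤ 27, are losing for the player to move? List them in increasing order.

G(0) = 0
G(1) = mex{0} = 1
G(2) = mex{1} = 0
G(3) = mex{0} = 1
G(4) = mex{1,0} = 2
G(5) = mex{2,1} = 0
G(6) = mex{0,0} = 1
G(7) = mex{1,1} = 0
G(8) = mex{0,2} = 1
G(9) = mex{1,0} = 2
G(10) = mex{2,1} = 0
G(11) = mex{0,0} = 1
G(12) = mex{1,1} = 0
G(13) = mex{0,2} = 1
G(14) = mex{1,0} = 2
G(15) = mex{2,1} = 0
G(16) = mex{0,0} = 1
G(17) = mex{1,1} = 0
G(18) = mex{0,2} = 1
G(19) = mex{1,0} = 2
G(20) = mex{2,1} = 0
G(21) = mex{0,0} = 1
G(22) = mex{1,1} = 0
G(23) = mex{0,2} = 1
G(24) = mex{1,0} = 2
G(25) = mex{2,1} = 0
G(26) = mex{0,0} = 1
G(27) = mex{1,1} = 0
P-positions are exactly the n with G(n) = 0.

0, 2, 5, 7, 10, 12, 15, 17, 20, 22, 25, 27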